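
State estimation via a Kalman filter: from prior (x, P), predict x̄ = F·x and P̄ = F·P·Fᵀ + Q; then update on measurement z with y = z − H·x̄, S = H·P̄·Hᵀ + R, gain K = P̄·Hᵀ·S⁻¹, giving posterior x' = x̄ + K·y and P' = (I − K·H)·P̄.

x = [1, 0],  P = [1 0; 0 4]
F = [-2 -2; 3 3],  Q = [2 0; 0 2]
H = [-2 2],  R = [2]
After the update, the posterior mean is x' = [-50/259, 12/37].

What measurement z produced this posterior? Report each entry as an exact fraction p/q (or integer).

x̄ = F·x = [-2, 3]
P̄ = F·P·Fᵀ + Q = [22 -30; -30 47]
S = H·P̄·Hᵀ + R = [518]
K = P̄·Hᵀ·S⁻¹ = [-52/259; 11/37]
x' − x̄ = [468/259, -99/37] = K·y
y = (KᵀK)⁻¹·Kᵀ·(x' − x̄) = [-9]
z = y + H·x̄ = [-9] + [10] = [1]

z = [1]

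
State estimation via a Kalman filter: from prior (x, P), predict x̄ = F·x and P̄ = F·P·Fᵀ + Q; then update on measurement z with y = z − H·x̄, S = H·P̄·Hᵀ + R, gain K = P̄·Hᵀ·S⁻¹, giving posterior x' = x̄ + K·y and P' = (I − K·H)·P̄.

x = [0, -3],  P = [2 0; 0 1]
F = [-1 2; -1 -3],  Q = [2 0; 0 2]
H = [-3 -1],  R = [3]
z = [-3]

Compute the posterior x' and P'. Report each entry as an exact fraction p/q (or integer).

x' = [-9/4, 147/16]
P' = [7/4 -69/16; -69/16 831/64]

x̄ = F·x = [-6, 9]
P̄ = F·P·Fᵀ + Q = [8 -4; -4 13]
y = z − H·x̄ = [-12]
S = H·P̄·Hᵀ + R = [64]
K = P̄·Hᵀ·S⁻¹ = [-5/16; -1/64]
x' = x̄ + K·y = [-9/4, 147/16]
P' = (I − K·H)·P̄ = [7/4 -69/16; -69/16 831/64]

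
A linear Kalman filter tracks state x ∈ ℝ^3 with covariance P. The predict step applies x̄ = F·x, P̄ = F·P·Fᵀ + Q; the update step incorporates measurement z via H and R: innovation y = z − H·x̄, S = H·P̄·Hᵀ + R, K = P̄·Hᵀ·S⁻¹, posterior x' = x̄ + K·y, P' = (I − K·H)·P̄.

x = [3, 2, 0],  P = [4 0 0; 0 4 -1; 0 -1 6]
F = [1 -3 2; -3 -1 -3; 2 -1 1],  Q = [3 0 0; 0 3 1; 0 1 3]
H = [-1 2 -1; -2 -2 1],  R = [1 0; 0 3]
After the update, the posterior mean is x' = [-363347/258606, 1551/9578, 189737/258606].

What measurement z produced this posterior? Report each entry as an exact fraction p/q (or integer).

z = [1, 3]

x̄ = F·x = [-3, -11, 4]
P̄ = F·P·Fᵀ + Q = [79 -43 37; -43 91 -39; 37 -39 31]
S = H·P̄·Hᵀ + R = [877 -270; -270 378]
K = P̄·Hᵀ·S⁻¹ = [-1589/4789 -85235/258606; 1173/4789 -1745/9578; -847/4789 -8725/258606]
x' − x̄ = [412471/258606, 106909/9578, -844687/258606] = K·y
y = (KᵀK)⁻¹·Kᵀ·(x' − x̄) = [24, -29]
z = y + H·x̄ = [24, -29] + [-23, 32] = [1, 3]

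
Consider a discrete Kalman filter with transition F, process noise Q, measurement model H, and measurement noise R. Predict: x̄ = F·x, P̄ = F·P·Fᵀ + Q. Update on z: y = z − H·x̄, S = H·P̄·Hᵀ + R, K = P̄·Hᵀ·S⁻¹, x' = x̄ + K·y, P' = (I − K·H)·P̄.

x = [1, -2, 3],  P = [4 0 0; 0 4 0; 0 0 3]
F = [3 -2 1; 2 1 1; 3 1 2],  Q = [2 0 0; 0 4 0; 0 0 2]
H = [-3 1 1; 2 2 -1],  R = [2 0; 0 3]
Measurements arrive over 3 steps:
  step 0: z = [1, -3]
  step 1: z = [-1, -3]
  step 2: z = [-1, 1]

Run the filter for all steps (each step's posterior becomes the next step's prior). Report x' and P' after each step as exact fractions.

step 0: x' = [-1127/24331, -15379/24331, 35304/24331], P' = [57125/24331 24509/24331 139904/24331; 24509/24331 23133/24331 63898/24331; 139904/24331 63898/24331 369540/24331]
step 1: x' = [-177034608/208190149, -340177703/208190149, -421961317/208190149], P' = [665173223/208190149 287333623/208190149 1657811124/208190149; 287333623/208190149 230467307/208190149 747929598/208190149; 1657811124/208190149 747929598/208190149 4359738792/208190149]
step 2: x' = [298569630030/2367324191047, -225377573862/2367324191047, -2014106150878/2367324191047], P' = [7751628566685/2367324191047 3353041451321/2367324191047 19338682018024/2367324191047; 3353041451321/2367324191047 2659706183109/2367324191047 8727071614210/2367324191047; 19338682018024/2367324191047 8727071614210/2367324191047 50839443271852/2367324191047]

step 0: x̄ = F·x = [10, 3, 7]
step 0: P̄ = F·P·Fᵀ + Q = [57 19 34; 19 27 34; 34 34 54]
step 0: y = z − H·x̄ = [21, -22]
step 0: S = H·P̄·Hᵀ + R = [346 -214; -214 273]
step 0: K = P̄·Hᵀ·S⁻¹ = [-3481/24331 7788/24331; 6752/24331 10462/24331; 6863/24331 12688/24331]
step 0: x' = x̄ + K·y = [-1127/24331, -15379/24331, 35304/24331]
step 0: P' = (I − K·H)·P̄ = [57125/24331 24509/24331 139904/24331; 24509/24331 23133/24331 63898/24331; 139904/24331 63898/24331 369540/24331]
step 1: x̄ = F·x = [62681/24331, 17671/24331, 51848/24331]
step 1: P̄ = F·P·Fᵀ + Q = [1314583/24331 1277137/24331 2200854/24331; 1277137/24331 1503945/24331 2398530/24331; 2200854/24331 2398530/24331 4145574/24331]
step 1: y = z − H·x̄ = [94193/24331, -181849/24331]
step 1: S = H·P̄·Hᵀ + R = [1458542/24331 -730930/24331; -730930/24331 7312239/24331]
step 1: K = P̄·Hᵀ·S⁻¹ = [-25187461/208190149 82400856/208190149; 58198018/208190149 95890754/208190149; 67117509/208190149 150580884/208190149]
step 1: x' = x̄ + K·y = [-177034608/208190149, -340177703/208190149, -421961317/208190149]
step 1: P' = (I − K·H)·P̄ = [665173223/208190149 287333623/208190149 1657811124/208190149; 287333623/208190149 230467307/208190149 747929598/208190149; 1657811124/208190149 747929598/208190149 4359738792/208190149]
step 2: x̄ = F·x = [-272709735/208190149, -1116208236/208190149, -1715204161/208190149]
step 2: P̄ = F·P·Fᵀ + Q = [15191692201/208190149 15143635915/208190149 26059612430/208190149; 15143635915/208190149 17360097771/208190149 28226119006/208190149; 26059612430/208190149 28226119006/208190149 48681815398/208190149]
step 2: y = z − H·x̄ = [1805093043/208190149, 1270821930/208190149]
step 2: S = H·P̄·Hᵀ + R = [12416271218/208190149 -7162135566/208190149; -7162135566/208190149 83519707309/208190149]
step 2: K = P̄·Hᵀ·S⁻¹ = [-281581115355/2367324191047 956886005996/2367324191047; 663826721678/2367324191047 1099474551550/2367324191047; 775234415995/2367324191047 1764021330872/2367324191047]
step 2: x' = x̄ + K·y = [298569630030/2367324191047, -225377573862/2367324191047, -2014106150878/2367324191047]
step 2: P' = (I − K·H)·P̄ = [7751628566685/2367324191047 3353041451321/2367324191047 19338682018024/2367324191047; 3353041451321/2367324191047 2659706183109/2367324191047 8727071614210/2367324191047; 19338682018024/2367324191047 8727071614210/2367324191047 50839443271852/2367324191047]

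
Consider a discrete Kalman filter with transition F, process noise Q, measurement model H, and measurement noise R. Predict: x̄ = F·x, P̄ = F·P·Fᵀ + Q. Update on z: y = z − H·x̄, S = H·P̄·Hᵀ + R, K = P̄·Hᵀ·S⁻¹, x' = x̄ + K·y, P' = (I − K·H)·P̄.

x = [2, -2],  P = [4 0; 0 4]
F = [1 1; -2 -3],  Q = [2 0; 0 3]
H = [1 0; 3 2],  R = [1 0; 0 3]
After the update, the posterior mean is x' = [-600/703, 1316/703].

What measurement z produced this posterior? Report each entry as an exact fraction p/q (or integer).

z = [-1, 1]

x̄ = F·x = [0, 2]
P̄ = F·P·Fᵀ + Q = [10 -20; -20 55]
S = H·P̄·Hᵀ + R = [11 -10; -10 73]
K = P̄·Hᵀ·S⁻¹ = [630/703 -10/703; -960/703 350/703]
x' − x̄ = [-600/703, -90/703] = K·y
y = (KᵀK)⁻¹·Kᵀ·(x' − x̄) = [-1, -3]
z = y + H·x̄ = [-1, -3] + [0, 4] = [-1, 1]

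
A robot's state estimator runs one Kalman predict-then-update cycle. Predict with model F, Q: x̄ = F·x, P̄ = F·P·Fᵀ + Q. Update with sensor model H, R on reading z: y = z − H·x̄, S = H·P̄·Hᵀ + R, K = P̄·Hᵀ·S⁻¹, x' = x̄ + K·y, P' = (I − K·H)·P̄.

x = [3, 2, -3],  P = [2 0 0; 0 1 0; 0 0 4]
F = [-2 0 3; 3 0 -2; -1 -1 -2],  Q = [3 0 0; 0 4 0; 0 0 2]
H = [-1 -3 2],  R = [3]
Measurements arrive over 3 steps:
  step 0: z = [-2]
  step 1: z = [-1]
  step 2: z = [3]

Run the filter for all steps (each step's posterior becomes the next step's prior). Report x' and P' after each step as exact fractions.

step 0: x̄ = F·x = [-15, 15, 1]
step 0: P̄ = F·P·Fᵀ + Q = [47 -36 -20; -36 38 10; -20 10 21]
step 0: y = z − H·x̄ = [26]
step 0: S = H·P̄·Hᵀ + R = [220]
step 0: K = P̄·Hᵀ·S⁻¹ = [21/220; -29/110; 8/55]
step 0: x' = x̄ + K·y = [-1377/110, 448/55, 263/55]
step 0: P' = (I − K·H)·P̄ = [9899/220 -3351/110 -1268/55; -3351/110 1249/55 1014/55; -1268/55 1014/55 899/55]
step 1: x̄ = F·x = [2166/55, -5183/110, -571/110]
step 1: P̄ = F·P·Fᵀ + Q = [33371/55 -73453/110 -16211/110; -73453/110 165219/220 33193/220; -16211/110 33193/220 12251/220]
step 1: y = z − H·x̄ = [-2037/22]
step 1: S = H·P̄·Hᵀ + R = [104011/44]
step 1: K = P̄·Hᵀ·S⁻¹ = [48478/104011; -56473/104011; -8531/104011]
step 1: x' = x̄ + K·y = [-1962399/520055, 1640386/520055, 1249907/520055]
step 1: P' = (I − K·H)·P̄ = [48482316/520055 -36167034/520055 -29645808/520055; -36167034/520055 28149881/520055 23717757/520055; -29645808/520055 23717757/520055 20689749/520055]
step 2: x̄ = F·x = [7674519/520055, -8387011/520055, -2177801/520055]
step 2: P̄ = F·P·Fᵀ + Q = [737446866/520055 -800427894/520055 -200307009/520055; -800427894/520055 876929756/520055 211831896/520055; -200307009/520055 211831896/520055 64385031/520055]
step 2: y = z − H·x̄ = [-11570747/520055]
step 2: S = H·P̄·Hᵀ + R = [2345592879/520055]
step 2: K = P̄·Hᵀ·S⁻¹ = [421074266/781864293; -468899194/781864293; -34046513/260621431]
step 2: x' = x̄ + K·y = [2169556243/781864293, -2176674551/781864293, -333883964/260621431]
step 2: P' = (I − K·H)·P̄ = [28633356118/260621431 -21473265722/260621431 -17682683391/260621431; -21473265722/260621431 16690991840/260621431 14065405302/260621431; -17682683391/260621431 14065405302/260621431 12205696488/260621431]

step 0: x' = [-1377/110, 448/55, 263/55], P' = [9899/220 -3351/110 -1268/55; -3351/110 1249/55 1014/55; -1268/55 1014/55 899/55]
step 1: x' = [-1962399/520055, 1640386/520055, 1249907/520055], P' = [48482316/520055 -36167034/520055 -29645808/520055; -36167034/520055 28149881/520055 23717757/520055; -29645808/520055 23717757/520055 20689749/520055]
step 2: x' = [2169556243/781864293, -2176674551/781864293, -333883964/260621431], P' = [28633356118/260621431 -21473265722/260621431 -17682683391/260621431; -21473265722/260621431 16690991840/260621431 14065405302/260621431; -17682683391/260621431 14065405302/260621431 12205696488/260621431]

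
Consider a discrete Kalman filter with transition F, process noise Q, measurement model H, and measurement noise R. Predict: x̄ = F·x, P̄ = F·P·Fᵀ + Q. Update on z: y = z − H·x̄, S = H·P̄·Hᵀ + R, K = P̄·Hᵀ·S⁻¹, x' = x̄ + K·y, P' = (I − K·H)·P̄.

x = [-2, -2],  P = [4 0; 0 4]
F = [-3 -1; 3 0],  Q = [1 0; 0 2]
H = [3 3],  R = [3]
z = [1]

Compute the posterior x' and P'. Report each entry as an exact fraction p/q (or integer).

x' = [151/22, -71/11]
P' = [827/22 -411/11; -411/11 412/11]

x̄ = F·x = [8, -6]
P̄ = F·P·Fᵀ + Q = [41 -36; -36 38]
y = z − H·x̄ = [-5]
S = H·P̄·Hᵀ + R = [66]
K = P̄·Hᵀ·S⁻¹ = [5/22; 1/11]
x' = x̄ + K·y = [151/22, -71/11]
P' = (I − K·H)·P̄ = [827/22 -411/11; -411/11 412/11]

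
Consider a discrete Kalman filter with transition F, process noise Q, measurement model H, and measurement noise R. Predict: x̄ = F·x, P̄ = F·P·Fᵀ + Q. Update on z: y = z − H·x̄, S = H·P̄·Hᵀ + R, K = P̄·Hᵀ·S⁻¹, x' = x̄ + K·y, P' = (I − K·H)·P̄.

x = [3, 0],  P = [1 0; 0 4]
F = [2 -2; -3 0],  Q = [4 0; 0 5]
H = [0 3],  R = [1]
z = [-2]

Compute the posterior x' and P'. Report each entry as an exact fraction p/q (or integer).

x̄ = F·x = [6, -9]
P̄ = F·P·Fᵀ + Q = [24 -6; -6 14]
y = z − H·x̄ = [25]
S = H·P̄·Hᵀ + R = [127]
K = P̄·Hᵀ·S⁻¹ = [-18/127; 42/127]
x' = x̄ + K·y = [312/127, -93/127]
P' = (I − K·H)·P̄ = [2724/127 -6/127; -6/127 14/127]

x' = [312/127, -93/127]
P' = [2724/127 -6/127; -6/127 14/127]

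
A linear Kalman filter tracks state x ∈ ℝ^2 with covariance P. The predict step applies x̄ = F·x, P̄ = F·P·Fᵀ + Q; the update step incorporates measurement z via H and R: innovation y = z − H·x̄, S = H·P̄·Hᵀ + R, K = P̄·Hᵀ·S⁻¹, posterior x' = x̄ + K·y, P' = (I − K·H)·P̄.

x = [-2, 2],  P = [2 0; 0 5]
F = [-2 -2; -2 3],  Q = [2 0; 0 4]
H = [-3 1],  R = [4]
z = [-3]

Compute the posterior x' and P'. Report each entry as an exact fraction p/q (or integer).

x' = [1456/463, 3031/463]
P' = [1346/463 3590/463; 3590/463 11262/463]

x̄ = F·x = [0, 10]
P̄ = F·P·Fᵀ + Q = [30 -22; -22 57]
y = z − H·x̄ = [-13]
S = H·P̄·Hᵀ + R = [463]
K = P̄·Hᵀ·S⁻¹ = [-112/463; 123/463]
x' = x̄ + K·y = [1456/463, 3031/463]
P' = (I − K·H)·P̄ = [1346/463 3590/463; 3590/463 11262/463]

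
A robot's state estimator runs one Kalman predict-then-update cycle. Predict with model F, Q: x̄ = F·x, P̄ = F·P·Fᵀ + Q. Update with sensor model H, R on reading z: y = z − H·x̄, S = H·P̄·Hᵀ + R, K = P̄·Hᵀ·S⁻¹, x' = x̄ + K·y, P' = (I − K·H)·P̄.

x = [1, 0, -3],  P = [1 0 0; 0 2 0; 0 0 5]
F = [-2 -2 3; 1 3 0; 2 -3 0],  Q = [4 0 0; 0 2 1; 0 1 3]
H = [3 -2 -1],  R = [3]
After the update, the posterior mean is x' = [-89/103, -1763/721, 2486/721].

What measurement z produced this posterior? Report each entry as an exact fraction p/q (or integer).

z = [-1]

x̄ = F·x = [-11, 1, 2]
P̄ = F·P·Fᵀ + Q = [61 -14 8; -14 21 -15; 8 -15 25]
S = H·P̄·Hᵀ + R = [721]
K = P̄·Hᵀ·S⁻¹ = [29/103; -69/721; 29/721]
x' − x̄ = [1044/103, -2484/721, 1044/721] = K·y
y = (KᵀK)⁻¹·Kᵀ·(x' − x̄) = [36]
z = y + H·x̄ = [36] + [-37] = [-1]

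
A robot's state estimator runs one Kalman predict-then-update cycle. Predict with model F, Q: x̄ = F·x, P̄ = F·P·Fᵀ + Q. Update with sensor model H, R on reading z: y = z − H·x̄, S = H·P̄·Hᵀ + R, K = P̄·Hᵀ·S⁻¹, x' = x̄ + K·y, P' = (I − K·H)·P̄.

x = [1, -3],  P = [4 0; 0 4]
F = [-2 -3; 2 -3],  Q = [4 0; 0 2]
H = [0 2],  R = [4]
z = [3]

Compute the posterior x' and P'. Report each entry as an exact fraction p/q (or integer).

x' = [39/11, 92/55]
P' = [536/11 4/11; 4/11 54/55]

x̄ = F·x = [7, 11]
P̄ = F·P·Fᵀ + Q = [56 20; 20 54]
y = z − H·x̄ = [-19]
S = H·P̄·Hᵀ + R = [220]
K = P̄·Hᵀ·S⁻¹ = [2/11; 27/55]
x' = x̄ + K·y = [39/11, 92/55]
P' = (I − K·H)·P̄ = [536/11 4/11; 4/11 54/55]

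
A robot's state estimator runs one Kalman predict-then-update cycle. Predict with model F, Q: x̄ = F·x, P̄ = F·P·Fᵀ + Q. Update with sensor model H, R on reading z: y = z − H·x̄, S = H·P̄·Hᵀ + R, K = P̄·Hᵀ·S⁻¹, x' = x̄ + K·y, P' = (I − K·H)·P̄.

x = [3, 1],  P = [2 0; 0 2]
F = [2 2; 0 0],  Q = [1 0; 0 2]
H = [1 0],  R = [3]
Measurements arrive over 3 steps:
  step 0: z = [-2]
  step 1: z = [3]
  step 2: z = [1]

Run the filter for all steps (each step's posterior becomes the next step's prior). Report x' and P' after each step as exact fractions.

step 0: x̄ = F·x = [8, 0]
step 0: P̄ = F·P·Fᵀ + Q = [17 0; 0 2]
step 0: y = z − H·x̄ = [-10]
step 0: S = H·P̄·Hᵀ + R = [20]
step 0: K = P̄·Hᵀ·S⁻¹ = [17/20; 0]
step 0: x' = x̄ + K·y = [-1/2, 0]
step 0: P' = (I − K·H)·P̄ = [51/20 0; 0 2]
step 1: x̄ = F·x = [-1, 0]
step 1: P̄ = F·P·Fᵀ + Q = [96/5 0; 0 2]
step 1: y = z − H·x̄ = [4]
step 1: S = H·P̄·Hᵀ + R = [111/5]
step 1: K = P̄·Hᵀ·S⁻¹ = [32/37; 0]
step 1: x' = x̄ + K·y = [91/37, 0]
step 1: P' = (I − K·H)·P̄ = [96/37 0; 0 2]
step 2: x̄ = F·x = [182/37, 0]
step 2: P̄ = F·P·Fᵀ + Q = [717/37 0; 0 2]
step 2: y = z − H·x̄ = [-145/37]
step 2: S = H·P̄·Hᵀ + R = [828/37]
step 2: K = P̄·Hᵀ·S⁻¹ = [239/276; 0]
step 2: x' = x̄ + K·y = [421/276, 0]
step 2: P' = (I − K·H)·P̄ = [239/92 0; 0 2]

step 0: x' = [-1/2, 0], P' = [51/20 0; 0 2]
step 1: x' = [91/37, 0], P' = [96/37 0; 0 2]
step 2: x' = [421/276, 0], P' = [239/92 0; 0 2]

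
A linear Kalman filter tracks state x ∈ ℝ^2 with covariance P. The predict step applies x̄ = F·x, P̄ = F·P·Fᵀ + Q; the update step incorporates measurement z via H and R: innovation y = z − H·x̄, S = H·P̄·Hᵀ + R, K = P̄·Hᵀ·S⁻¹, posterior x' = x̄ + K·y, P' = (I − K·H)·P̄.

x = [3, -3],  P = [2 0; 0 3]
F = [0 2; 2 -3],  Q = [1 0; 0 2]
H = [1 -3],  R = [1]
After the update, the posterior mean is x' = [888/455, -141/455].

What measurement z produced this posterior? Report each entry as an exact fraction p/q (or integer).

z = [3]

x̄ = F·x = [-6, 15]
P̄ = F·P·Fᵀ + Q = [13 -18; -18 37]
S = H·P̄·Hᵀ + R = [455]
K = P̄·Hᵀ·S⁻¹ = [67/455; -129/455]
x' − x̄ = [3618/455, -6966/455] = K·y
y = (KᵀK)⁻¹·Kᵀ·(x' − x̄) = [54]
z = y + H·x̄ = [54] + [-51] = [3]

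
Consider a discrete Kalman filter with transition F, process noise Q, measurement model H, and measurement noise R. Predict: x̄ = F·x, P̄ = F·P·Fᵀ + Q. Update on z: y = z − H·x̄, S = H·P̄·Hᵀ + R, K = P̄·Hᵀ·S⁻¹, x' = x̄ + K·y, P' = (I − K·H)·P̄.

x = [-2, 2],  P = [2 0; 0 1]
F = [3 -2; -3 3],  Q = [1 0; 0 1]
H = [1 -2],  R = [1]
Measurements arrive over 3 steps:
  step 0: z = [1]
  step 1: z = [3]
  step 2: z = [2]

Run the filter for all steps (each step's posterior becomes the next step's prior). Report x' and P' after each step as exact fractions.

step 0: x' = [165/232, -2/29], P' = [295/232 14/29; 14/29 12/29]
step 1: x' = [14884/15303, -15971/15303], P' = [18095/15303 6533/15303; 6533/15303 5777/15303]
step 2: x' = [75738/986489, -1064179/986489], P' = [1148878/986489 413482/986489; 413482/986489 369059/986489]

step 0: x̄ = F·x = [-10, 12]
step 0: P̄ = F·P·Fᵀ + Q = [23 -24; -24 28]
step 0: y = z − H·x̄ = [35]
step 0: S = H·P̄·Hᵀ + R = [232]
step 0: K = P̄·Hᵀ·S⁻¹ = [71/232; -10/29]
step 0: x' = x̄ + K·y = [165/232, -2/29]
step 0: P' = (I − K·H)·P̄ = [295/232 14/29; 14/29 12/29]
step 1: x̄ = F·x = [527/232, -543/232]
step 1: P̄ = F·P·Fᵀ + Q = [1927/232 -1551/232; -1551/232 1735/232]
step 1: y = z − H·x̄ = [-917/232]
step 1: S = H·P̄·Hᵀ + R = [15303/232]
step 1: K = P̄·Hᵀ·S⁻¹ = [5029/15303; -5021/15303]
step 1: x' = x̄ + K·y = [14884/15303, -15971/15303]
step 1: P' = (I − K·H)·P̄ = [18095/15303 6533/15303; 6533/15303 5777/15303]
step 2: x̄ = F·x = [76594/15303, -30855/5101]
step 2: P̄ = F·P·Fᵀ + Q = [122870/15303 -33174/5101; -33174/5101 37519/5101]
step 2: y = z − H·x̄ = [-231118/15303]
step 2: S = H·P̄·Hᵀ + R = [986489/15303]
step 2: K = P̄·Hᵀ·S⁻¹ = [321914/986489; -324636/986489]
step 2: x' = x̄ + K·y = [75738/986489, -1064179/986489]
step 2: P' = (I − K·H)·P̄ = [1148878/986489 413482/986489; 413482/986489 369059/986489]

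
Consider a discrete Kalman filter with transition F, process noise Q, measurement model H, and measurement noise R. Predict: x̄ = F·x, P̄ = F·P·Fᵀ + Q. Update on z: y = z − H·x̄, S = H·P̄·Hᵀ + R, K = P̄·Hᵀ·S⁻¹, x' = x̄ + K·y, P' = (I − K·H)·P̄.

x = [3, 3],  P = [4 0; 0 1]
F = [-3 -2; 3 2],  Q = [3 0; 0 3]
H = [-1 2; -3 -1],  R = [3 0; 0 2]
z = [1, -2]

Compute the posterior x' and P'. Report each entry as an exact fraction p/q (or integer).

x' = [523/1503, 125/167]
P' = [37/167 -55/501; -55/501 277/501]

x̄ = F·x = [-15, 15]
P̄ = F·P·Fᵀ + Q = [43 -40; -40 43]
y = z − H·x̄ = [-44, -32]
S = H·P̄·Hᵀ + R = [378 243; 243 192]
K = P̄·Hᵀ·S⁻¹ = [-221/1503 -139/501; 203/501 -56/501]
x' = x̄ + K·y = [523/1503, 125/167]
P' = (I − K·H)·P̄ = [37/167 -55/501; -55/501 277/501]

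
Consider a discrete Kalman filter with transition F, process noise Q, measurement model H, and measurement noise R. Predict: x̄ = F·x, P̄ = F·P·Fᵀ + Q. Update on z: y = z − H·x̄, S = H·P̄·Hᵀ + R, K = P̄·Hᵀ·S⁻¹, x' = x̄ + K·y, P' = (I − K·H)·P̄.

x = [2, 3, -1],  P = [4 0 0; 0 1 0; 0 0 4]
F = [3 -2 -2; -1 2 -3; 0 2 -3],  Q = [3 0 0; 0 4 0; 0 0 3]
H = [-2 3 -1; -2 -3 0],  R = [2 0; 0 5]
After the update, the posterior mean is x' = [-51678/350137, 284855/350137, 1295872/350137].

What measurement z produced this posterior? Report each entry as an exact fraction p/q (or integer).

x̄ = F·x = [2, 7, 9]
P̄ = F·P·Fᵀ + Q = [59 8 20; 8 48 40; 20 40 43]
S = H·P̄·Hᵀ + R = [457 -36; -36 769]
K = P̄·Hᵀ·S⁻¹ = [-92778/350137 -68998/350137; 61912/350137 -69952/350137; 22693/350137 -71788/350137]
x' − x̄ = [-751952/350137, -2166104/350137, -1855361/350137] = K·y
y = (KᵀK)⁻¹·Kᵀ·(x' − x̄) = [-9, 23]
z = y + H·x̄ = [-9, 23] + [8, -25] = [-1, -2]

z = [-1, -2]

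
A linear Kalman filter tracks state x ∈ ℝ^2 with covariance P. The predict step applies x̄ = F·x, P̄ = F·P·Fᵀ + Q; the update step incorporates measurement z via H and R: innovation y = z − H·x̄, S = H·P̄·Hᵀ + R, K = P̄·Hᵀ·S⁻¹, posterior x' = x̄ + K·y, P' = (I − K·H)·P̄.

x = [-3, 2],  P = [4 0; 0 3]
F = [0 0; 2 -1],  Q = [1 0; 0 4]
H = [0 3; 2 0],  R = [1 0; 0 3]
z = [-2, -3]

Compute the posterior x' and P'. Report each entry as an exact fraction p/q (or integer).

x' = [-6/7, -73/104]
P' = [3/7 0; 0 23/208]

x̄ = F·x = [0, -8]
P̄ = F·P·Fᵀ + Q = [1 0; 0 23]
y = z − H·x̄ = [22, -3]
S = H·P̄·Hᵀ + R = [208 0; 0 7]
K = P̄·Hᵀ·S⁻¹ = [0 2/7; 69/208 0]
x' = x̄ + K·y = [-6/7, -73/104]
P' = (I − K·H)·P̄ = [3/7 0; 0 23/208]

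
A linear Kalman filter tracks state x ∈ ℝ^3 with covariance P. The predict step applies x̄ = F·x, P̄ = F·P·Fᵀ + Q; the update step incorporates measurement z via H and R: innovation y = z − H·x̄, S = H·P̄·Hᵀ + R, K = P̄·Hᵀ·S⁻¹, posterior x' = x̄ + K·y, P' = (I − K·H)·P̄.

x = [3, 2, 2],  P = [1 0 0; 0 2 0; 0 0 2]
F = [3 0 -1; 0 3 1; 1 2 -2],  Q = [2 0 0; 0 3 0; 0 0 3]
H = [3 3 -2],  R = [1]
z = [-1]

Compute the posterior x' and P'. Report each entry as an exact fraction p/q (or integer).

x' = [563/189, -368/189, 367/189]
P' = [2096/189 -1271/189 1228/189; -1271/189 2138/189 1277/189; 1228/189 1277/189 3755/189]

x̄ = F·x = [7, 8, 3]
P̄ = F·P·Fᵀ + Q = [13 -2 7; -2 23 8; 7 8 20]
y = z − H·x̄ = [-40]
S = H·P̄·Hᵀ + R = [189]
K = P̄·Hᵀ·S⁻¹ = [19/189; 47/189; 5/189]
x' = x̄ + K·y = [563/189, -368/189, 367/189]
P' = (I − K·H)·P̄ = [2096/189 -1271/189 1228/189; -1271/189 2138/189 1277/189; 1228/189 1277/189 3755/189]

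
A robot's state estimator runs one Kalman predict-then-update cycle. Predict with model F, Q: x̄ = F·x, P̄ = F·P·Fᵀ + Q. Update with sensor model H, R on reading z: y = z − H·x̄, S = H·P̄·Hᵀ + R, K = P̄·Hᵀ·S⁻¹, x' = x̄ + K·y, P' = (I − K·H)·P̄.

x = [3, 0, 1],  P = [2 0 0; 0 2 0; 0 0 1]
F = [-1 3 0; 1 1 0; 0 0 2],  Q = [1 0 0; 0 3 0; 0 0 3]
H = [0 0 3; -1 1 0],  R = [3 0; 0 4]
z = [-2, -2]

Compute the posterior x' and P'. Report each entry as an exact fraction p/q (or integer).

x̄ = F·x = [-3, 3, 2]
P̄ = F·P·Fᵀ + Q = [21 4 0; 4 7 0; 0 0 7]
y = z − H·x̄ = [-8, -8]
S = H·P̄·Hᵀ + R = [66 0; 0 24]
K = P̄·Hᵀ·S⁻¹ = [0 -17/24; 0 1/8; 7/22 0]
x' = x̄ + K·y = [8/3, 2, -6/11]
P' = (I − K·H)·P̄ = [215/24 49/8 0; 49/8 53/8 0; 0 0 7/22]

x' = [8/3, 2, -6/11]
P' = [215/24 49/8 0; 49/8 53/8 0; 0 0 7/22]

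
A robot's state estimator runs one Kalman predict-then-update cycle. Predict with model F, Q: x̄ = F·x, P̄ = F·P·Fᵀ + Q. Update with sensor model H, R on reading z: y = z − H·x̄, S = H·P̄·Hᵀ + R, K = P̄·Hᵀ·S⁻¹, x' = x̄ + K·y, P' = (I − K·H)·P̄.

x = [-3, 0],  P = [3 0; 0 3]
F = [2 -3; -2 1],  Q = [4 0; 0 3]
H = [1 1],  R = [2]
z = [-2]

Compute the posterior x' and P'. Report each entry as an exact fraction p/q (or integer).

x' = [-170/21, 44/7]
P' = [419/21 -125/7; -125/7 123/7]

x̄ = F·x = [-6, 6]
P̄ = F·P·Fᵀ + Q = [43 -21; -21 18]
y = z − H·x̄ = [-2]
S = H·P̄·Hᵀ + R = [21]
K = P̄·Hᵀ·S⁻¹ = [22/21; -1/7]
x' = x̄ + K·y = [-170/21, 44/7]
P' = (I − K·H)·P̄ = [419/21 -125/7; -125/7 123/7]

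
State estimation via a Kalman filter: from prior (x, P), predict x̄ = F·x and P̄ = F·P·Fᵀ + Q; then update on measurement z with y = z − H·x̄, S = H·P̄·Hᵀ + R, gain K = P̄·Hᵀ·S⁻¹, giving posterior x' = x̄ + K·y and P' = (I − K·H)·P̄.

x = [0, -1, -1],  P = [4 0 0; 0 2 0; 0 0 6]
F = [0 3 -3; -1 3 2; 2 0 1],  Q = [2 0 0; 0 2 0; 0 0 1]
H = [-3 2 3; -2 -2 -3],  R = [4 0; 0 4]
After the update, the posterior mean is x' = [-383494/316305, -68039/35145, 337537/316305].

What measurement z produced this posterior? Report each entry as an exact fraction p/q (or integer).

z = [3, 3]

x̄ = F·x = [0, -5, -1]
P̄ = F·P·Fᵀ + Q = [74 -18 -18; -18 48 4; -18 4 23]
S = H·P̄·Hᵀ + R = [1657 -93; -93 387]
K = P̄·Hᵀ·S⁻¹ = [-21023/105435 -62561/316305; 1037/11715 -5791/35145; 7814/105435 -27877/316305]
x' − x̄ = [-383494/316305, 107686/35145, 653842/316305] = K·y
y = (KᵀK)⁻¹·Kᵀ·(x' − x̄) = [16, -10]
z = y + H·x̄ = [16, -10] + [-13, 13] = [3, 3]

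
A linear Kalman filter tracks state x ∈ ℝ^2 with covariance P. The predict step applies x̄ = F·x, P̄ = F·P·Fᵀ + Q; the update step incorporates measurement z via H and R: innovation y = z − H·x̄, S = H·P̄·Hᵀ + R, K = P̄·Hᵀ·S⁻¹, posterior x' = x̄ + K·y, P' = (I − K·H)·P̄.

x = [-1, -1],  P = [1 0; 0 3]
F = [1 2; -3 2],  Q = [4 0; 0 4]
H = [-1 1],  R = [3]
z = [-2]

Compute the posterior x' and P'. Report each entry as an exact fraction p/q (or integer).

x̄ = F·x = [-3, 1]
P̄ = F·P·Fᵀ + Q = [17 9; 9 25]
y = z − H·x̄ = [-6]
S = H·P̄·Hᵀ + R = [27]
K = P̄·Hᵀ·S⁻¹ = [-8/27; 16/27]
x' = x̄ + K·y = [-11/9, -23/9]
P' = (I − K·H)·P̄ = [395/27 371/27; 371/27 419/27]

x' = [-11/9, -23/9]
P' = [395/27 371/27; 371/27 419/27]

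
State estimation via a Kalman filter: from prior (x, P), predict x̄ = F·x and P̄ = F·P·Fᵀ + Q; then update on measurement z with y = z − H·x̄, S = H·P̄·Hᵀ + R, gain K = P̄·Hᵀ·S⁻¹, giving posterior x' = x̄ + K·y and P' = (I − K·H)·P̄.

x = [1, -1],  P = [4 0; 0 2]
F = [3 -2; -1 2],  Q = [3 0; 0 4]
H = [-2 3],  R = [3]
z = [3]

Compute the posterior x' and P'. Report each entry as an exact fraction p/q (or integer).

x' = [-513/575, 211/575]
P' = [3309/575 2052/575; 2052/575 1456/575]

x̄ = F·x = [5, -3]
P̄ = F·P·Fᵀ + Q = [47 -20; -20 16]
y = z − H·x̄ = [22]
S = H·P̄·Hᵀ + R = [575]
K = P̄·Hᵀ·S⁻¹ = [-154/575; 88/575]
x' = x̄ + K·y = [-513/575, 211/575]
P' = (I − K·H)·P̄ = [3309/575 2052/575; 2052/575 1456/575]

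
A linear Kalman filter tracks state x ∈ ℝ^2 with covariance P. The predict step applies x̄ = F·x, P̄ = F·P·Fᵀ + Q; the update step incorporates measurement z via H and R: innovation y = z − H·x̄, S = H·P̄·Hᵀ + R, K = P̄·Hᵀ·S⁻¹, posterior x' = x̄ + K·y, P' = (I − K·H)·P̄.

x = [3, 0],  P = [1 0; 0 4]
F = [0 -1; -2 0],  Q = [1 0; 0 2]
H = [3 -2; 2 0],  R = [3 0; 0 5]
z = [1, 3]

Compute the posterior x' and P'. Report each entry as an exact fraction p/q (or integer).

x̄ = F·x = [0, -6]
P̄ = F·P·Fᵀ + Q = [5 0; 0 6]
y = z − H·x̄ = [-11, 3]
S = H·P̄·Hᵀ + R = [72 30; 30 25]
K = P̄·Hᵀ·S⁻¹ = [1/12 3/10; -1/3 2/5]
x' = x̄ + K·y = [-1/60, -17/15]
P' = (I − K·H)·P̄ = [3/4 1; 1 2]

x' = [-1/60, -17/15]
P' = [3/4 1; 1 2]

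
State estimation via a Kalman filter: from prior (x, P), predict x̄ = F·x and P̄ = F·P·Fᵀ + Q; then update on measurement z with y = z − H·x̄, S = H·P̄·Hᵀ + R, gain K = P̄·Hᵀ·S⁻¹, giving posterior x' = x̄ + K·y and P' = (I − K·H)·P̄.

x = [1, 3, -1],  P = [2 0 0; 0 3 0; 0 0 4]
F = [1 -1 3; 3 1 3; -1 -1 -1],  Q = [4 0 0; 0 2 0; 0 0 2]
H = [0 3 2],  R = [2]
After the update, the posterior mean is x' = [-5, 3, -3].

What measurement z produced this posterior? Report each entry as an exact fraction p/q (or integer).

x̄ = F·x = [-5, 3, -3]
P̄ = F·P·Fᵀ + Q = [45 39 -11; 39 59 -21; -11 -21 11]
S = H·P̄·Hᵀ + R = [325]
K = P̄·Hᵀ·S⁻¹ = [19/65; 27/65; -41/325]
x' − x̄ = [0, 0, 0] = K·y
y = (KᵀK)⁻¹·Kᵀ·(x' − x̄) = [0]
z = y + H·x̄ = [0] + [3] = [3]

z = [3]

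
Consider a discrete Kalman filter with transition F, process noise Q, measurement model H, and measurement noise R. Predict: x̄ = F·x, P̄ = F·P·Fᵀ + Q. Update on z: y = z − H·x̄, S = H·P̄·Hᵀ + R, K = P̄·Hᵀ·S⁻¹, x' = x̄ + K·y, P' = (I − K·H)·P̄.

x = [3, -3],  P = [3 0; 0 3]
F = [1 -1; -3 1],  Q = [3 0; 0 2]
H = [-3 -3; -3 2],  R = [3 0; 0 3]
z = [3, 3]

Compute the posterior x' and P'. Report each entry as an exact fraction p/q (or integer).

x̄ = F·x = [6, -12]
P̄ = F·P·Fᵀ + Q = [9 -12; -12 32]
y = z − H·x̄ = [-15, 45]
S = H·P̄·Hᵀ + R = [156 -147; -147 356]
K = P̄·Hᵀ·S⁻¹ = [-1431/11309 -2211/11309; -2220/11309 2260/11309]
x' = x̄ + K·y = [-10176/11309, -708/11309]
P' = (I − K·H)·P̄ = [1899/11309 -468/11309; -468/11309 2688/11309]

x' = [-10176/11309, -708/11309]
P' = [1899/11309 -468/11309; -468/11309 2688/11309]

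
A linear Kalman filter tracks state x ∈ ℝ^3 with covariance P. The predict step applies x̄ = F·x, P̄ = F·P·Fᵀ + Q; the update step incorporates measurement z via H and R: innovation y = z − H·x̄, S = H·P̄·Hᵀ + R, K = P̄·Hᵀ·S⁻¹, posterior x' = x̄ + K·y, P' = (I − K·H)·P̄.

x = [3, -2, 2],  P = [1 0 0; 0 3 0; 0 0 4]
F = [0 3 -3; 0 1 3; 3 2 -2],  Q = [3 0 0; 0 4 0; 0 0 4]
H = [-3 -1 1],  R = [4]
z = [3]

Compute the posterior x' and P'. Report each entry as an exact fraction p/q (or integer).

x̄ = F·x = [-12, 4, 1]
P̄ = F·P·Fᵀ + Q = [66 -27 42; -27 43 -18; 42 -18 41]
y = z − H·x̄ = [-30]
S = H·P̄·Hᵀ + R = [304]
K = P̄·Hᵀ·S⁻¹ = [-129/304; 5/76; -67/304]
x' = x̄ + K·y = [111/152, 77/38, 1157/152]
P' = (I − K·H)·P̄ = [3423/304 -1407/76 4125/304; -1407/76 792/19 -1033/76; 4125/304 -1033/76 7975/304]

x' = [111/152, 77/38, 1157/152]
P' = [3423/304 -1407/76 4125/304; -1407/76 792/19 -1033/76; 4125/304 -1033/76 7975/304]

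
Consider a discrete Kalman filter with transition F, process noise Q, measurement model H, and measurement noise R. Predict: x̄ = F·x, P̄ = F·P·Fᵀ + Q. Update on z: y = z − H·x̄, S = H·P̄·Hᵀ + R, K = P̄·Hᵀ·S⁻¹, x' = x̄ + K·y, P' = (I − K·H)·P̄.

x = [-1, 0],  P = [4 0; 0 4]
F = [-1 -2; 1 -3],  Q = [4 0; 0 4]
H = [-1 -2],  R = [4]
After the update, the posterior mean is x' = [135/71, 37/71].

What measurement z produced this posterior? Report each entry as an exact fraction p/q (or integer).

x̄ = F·x = [1, -1]
P̄ = F·P·Fᵀ + Q = [24 20; 20 44]
S = H·P̄·Hᵀ + R = [284]
K = P̄·Hᵀ·S⁻¹ = [-16/71; -27/71]
x' − x̄ = [64/71, 108/71] = K·y
y = (KᵀK)⁻¹·Kᵀ·(x' − x̄) = [-4]
z = y + H·x̄ = [-4] + [1] = [-3]

z = [-3]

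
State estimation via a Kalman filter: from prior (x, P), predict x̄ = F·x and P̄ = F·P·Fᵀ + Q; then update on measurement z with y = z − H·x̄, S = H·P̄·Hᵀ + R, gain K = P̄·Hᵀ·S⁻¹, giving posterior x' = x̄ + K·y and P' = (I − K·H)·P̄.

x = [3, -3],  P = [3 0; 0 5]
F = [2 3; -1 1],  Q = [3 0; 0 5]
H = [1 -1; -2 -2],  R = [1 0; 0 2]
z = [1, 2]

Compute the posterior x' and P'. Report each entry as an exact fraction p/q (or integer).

x̄ = F·x = [-3, -6]
P̄ = F·P·Fᵀ + Q = [60 9; 9 13]
y = z − H·x̄ = [-2, -16]
S = H·P̄·Hᵀ + R = [56 -94; -94 366]
K = P̄·Hᵀ·S⁻¹ = [2847/5830 -1467/5830; -280/583 -142/583]
x' = x̄ + K·y = [144/2915, -666/583]
P' = (I − K·H)·P̄ = [2157/5830 -69/583; -69/583 211/583]

x' = [144/2915, -666/583]
P' = [2157/5830 -69/583; -69/583 211/583]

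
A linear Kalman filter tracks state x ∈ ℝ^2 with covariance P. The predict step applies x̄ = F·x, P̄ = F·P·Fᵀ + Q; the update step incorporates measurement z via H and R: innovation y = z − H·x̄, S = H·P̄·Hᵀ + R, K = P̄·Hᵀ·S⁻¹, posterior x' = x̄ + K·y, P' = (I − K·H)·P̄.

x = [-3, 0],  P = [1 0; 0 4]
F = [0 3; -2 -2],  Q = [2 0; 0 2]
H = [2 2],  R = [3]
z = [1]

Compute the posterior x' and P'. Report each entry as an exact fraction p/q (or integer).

x̄ = F·x = [0, 6]
P̄ = F·P·Fᵀ + Q = [38 -24; -24 22]
y = z − H·x̄ = [-11]
S = H·P̄·Hᵀ + R = [51]
K = P̄·Hᵀ·S⁻¹ = [28/51; -4/51]
x' = x̄ + K·y = [-308/51, 350/51]
P' = (I − K·H)·P̄ = [1154/51 -1112/51; -1112/51 1106/51]

x' = [-308/51, 350/51]
P' = [1154/51 -1112/51; -1112/51 1106/51]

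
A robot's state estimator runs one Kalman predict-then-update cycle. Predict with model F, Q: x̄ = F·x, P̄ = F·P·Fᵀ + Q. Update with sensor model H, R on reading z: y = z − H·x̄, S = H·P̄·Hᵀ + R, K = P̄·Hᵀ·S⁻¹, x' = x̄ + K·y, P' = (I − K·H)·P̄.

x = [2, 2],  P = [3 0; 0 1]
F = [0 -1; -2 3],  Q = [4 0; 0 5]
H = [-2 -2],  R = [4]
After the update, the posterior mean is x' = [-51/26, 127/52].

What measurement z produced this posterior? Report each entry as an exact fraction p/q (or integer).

z = [-1]

x̄ = F·x = [-2, 2]
P̄ = F·P·Fᵀ + Q = [5 -3; -3 26]
S = H·P̄·Hᵀ + R = [104]
K = P̄·Hᵀ·S⁻¹ = [-1/26; -23/52]
x' − x̄ = [1/26, 23/52] = K·y
y = (KᵀK)⁻¹·Kᵀ·(x' − x̄) = [-1]
z = y + H·x̄ = [-1] + [0] = [-1]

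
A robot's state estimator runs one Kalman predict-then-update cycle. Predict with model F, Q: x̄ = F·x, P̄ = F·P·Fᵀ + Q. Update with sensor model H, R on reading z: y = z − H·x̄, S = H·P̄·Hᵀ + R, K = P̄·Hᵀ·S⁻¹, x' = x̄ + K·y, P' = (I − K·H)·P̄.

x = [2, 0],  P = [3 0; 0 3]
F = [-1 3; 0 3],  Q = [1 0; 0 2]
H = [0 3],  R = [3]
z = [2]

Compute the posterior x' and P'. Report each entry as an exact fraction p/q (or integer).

x' = [-61/44, 29/44]
P' = [541/88 27/88; 27/88 29/88]

x̄ = F·x = [-2, 0]
P̄ = F·P·Fᵀ + Q = [31 27; 27 29]
y = z − H·x̄ = [2]
S = H·P̄·Hᵀ + R = [264]
K = P̄·Hᵀ·S⁻¹ = [27/88; 29/88]
x' = x̄ + K·y = [-61/44, 29/44]
P' = (I − K·H)·P̄ = [541/88 27/88; 27/88 29/88]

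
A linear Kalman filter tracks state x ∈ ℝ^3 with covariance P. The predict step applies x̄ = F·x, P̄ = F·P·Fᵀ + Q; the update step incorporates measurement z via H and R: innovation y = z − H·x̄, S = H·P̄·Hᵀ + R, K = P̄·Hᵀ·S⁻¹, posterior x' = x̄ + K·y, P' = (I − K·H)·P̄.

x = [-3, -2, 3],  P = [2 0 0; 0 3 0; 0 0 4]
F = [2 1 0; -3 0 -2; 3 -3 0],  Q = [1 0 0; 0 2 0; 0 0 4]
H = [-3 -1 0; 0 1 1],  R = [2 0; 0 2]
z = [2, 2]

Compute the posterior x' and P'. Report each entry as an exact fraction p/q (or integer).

x̄ = F·x = [-8, 3, -3]
P̄ = F·P·Fᵀ + Q = [12 -12 3; -12 36 -18; 3 -18 49]
y = z − H·x̄ = [-19, 2]
S = H·P̄·Hᵀ + R = [74 9; 9 51]
K = P̄·Hᵀ·S⁻¹ = [-381/1231 -150/1231; -54/1231 444/1231; 60/1231 2213/3693]
x' = x̄ + K·y = [-2909/1231, 5607/1231, -10073/3693]
P' = (I − K·H)·P̄ = [4278/1231 -12072/1231 11772/1231; -12072/1231 36324/1231 -35436/1231; 11772/1231 -35436/1231 110734/3693]

x' = [-2909/1231, 5607/1231, -10073/3693]
P' = [4278/1231 -12072/1231 11772/1231; -12072/1231 36324/1231 -35436/1231; 11772/1231 -35436/1231 110734/3693]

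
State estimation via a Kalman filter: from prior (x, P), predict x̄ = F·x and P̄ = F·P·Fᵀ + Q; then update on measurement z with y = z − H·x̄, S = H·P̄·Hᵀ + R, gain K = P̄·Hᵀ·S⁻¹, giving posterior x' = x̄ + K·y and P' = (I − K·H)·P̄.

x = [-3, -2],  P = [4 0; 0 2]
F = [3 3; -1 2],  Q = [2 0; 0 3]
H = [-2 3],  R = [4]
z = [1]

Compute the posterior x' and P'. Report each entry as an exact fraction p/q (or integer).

x' = [-2533/363, -511/121]
P' = [7784/363 1680/121; 1680/121 1140/121]

x̄ = F·x = [-15, -1]
P̄ = F·P·Fᵀ + Q = [56 0; 0 15]
y = z − H·x̄ = [-26]
S = H·P̄·Hᵀ + R = [363]
K = P̄·Hᵀ·S⁻¹ = [-112/363; 15/121]
x' = x̄ + K·y = [-2533/363, -511/121]
P' = (I − K·H)·P̄ = [7784/363 1680/121; 1680/121 1140/121]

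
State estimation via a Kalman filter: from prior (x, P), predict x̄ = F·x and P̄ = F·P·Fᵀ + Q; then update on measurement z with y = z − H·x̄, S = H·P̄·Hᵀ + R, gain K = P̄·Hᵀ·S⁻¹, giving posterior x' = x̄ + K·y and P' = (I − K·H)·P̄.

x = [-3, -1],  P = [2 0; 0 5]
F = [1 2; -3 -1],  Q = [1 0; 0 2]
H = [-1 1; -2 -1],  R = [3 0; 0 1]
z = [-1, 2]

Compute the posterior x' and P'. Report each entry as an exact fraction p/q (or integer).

x' = [-1723/3113, -2022/3113]
P' = [1345/3113 -1643/3113; -1643/3113 4222/3113]

x̄ = F·x = [-5, 10]
P̄ = F·P·Fᵀ + Q = [23 -16; -16 25]
y = z − H·x̄ = [-16, 2]
S = H·P̄·Hᵀ + R = [83 37; 37 54]
K = P̄·Hᵀ·S⁻¹ = [-996/3113 -1047/3113; 1955/3113 -936/3113]
x' = x̄ + K·y = [-1723/3113, -2022/3113]
P' = (I − K·H)·P̄ = [1345/3113 -1643/3113; -1643/3113 4222/3113]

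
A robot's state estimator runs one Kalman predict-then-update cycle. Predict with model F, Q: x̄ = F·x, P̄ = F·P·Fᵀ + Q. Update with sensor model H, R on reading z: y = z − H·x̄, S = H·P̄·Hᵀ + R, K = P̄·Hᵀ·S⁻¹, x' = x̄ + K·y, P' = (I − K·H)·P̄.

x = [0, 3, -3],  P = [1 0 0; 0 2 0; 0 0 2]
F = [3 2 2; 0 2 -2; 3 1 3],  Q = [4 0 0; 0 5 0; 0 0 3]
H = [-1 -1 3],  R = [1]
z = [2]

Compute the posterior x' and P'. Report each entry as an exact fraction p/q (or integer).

x' = [1472/237, 468/79, 14/3]
P' = [4757/237 690/79 29/3; 690/79 984/79 7; 29/3 7 17/3]

x̄ = F·x = [0, 12, -6]
P̄ = F·P·Fᵀ + Q = [29 0 25; 0 21 -8; 25 -8 32]
y = z − H·x̄ = [32]
S = H·P̄·Hᵀ + R = [237]
K = P̄·Hᵀ·S⁻¹ = [46/237; -15/79; 1/3]
x' = x̄ + K·y = [1472/237, 468/79, 14/3]
P' = (I − K·H)·P̄ = [4757/237 690/79 29/3; 690/79 984/79 7; 29/3 7 17/3]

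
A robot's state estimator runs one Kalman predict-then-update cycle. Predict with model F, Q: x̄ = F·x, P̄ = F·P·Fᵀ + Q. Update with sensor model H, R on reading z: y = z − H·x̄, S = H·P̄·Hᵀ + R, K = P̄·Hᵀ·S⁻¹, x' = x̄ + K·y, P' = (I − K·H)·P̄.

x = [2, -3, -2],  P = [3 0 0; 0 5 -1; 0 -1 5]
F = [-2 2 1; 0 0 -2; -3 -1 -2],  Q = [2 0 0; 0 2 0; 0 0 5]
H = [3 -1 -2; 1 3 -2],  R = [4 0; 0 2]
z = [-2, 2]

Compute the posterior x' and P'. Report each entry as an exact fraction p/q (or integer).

x' = [-265516/51463, -77404/51463, -301217/51463]
P' = [878190/51463 428986/51463 1084754/51463; 428986/51463 228514/51463 545698/51463; 1084754/51463 545698/51463 1370084/51463]

x̄ = F·x = [-12, 4, 1]
P̄ = F·P·Fᵀ + Q = [35 -6 3; -6 22 18; 3 18 53]
y = z − H·x̄ = [40, 4]
S = H·P̄·Hᵀ + R = [625 107; 107 183]
K = P̄·Hᵀ·S⁻¹ = [9019/51463 -2180/51463; -8238/51463 11566/51463; -7901/51463 -9160/51463]
x' = x̄ + K·y = [-265516/51463, -77404/51463, -301217/51463]
P' = (I − K·H)·P̄ = [878190/51463 428986/51463 1084754/51463; 428986/51463 228514/51463 545698/51463; 1084754/51463 545698/51463 1370084/51463]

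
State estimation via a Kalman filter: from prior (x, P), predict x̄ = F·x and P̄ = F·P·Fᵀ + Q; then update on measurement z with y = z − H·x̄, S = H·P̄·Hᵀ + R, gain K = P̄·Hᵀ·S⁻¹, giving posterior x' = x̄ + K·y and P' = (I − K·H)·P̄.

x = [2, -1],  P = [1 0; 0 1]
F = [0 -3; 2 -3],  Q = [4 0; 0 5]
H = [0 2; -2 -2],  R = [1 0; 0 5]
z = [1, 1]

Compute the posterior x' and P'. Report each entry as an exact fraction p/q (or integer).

x̄ = F·x = [3, 7]
P̄ = F·P·Fᵀ + Q = [13 9; 9 18]
y = z − H·x̄ = [-13, 21]
S = H·P̄·Hᵀ + R = [73 -108; -108 201]
K = P̄·Hᵀ·S⁻¹ = [-378/1003 -1268/3009; 468/1003 -18/1003]
x' = x̄ + K·y = [-953/1003, 559/1003]
P' = (I − K·H)·P̄ = [3737/3009 -189/1003; -189/1003 234/1003]

x' = [-953/1003, 559/1003]
P' = [3737/3009 -189/1003; -189/1003 234/1003]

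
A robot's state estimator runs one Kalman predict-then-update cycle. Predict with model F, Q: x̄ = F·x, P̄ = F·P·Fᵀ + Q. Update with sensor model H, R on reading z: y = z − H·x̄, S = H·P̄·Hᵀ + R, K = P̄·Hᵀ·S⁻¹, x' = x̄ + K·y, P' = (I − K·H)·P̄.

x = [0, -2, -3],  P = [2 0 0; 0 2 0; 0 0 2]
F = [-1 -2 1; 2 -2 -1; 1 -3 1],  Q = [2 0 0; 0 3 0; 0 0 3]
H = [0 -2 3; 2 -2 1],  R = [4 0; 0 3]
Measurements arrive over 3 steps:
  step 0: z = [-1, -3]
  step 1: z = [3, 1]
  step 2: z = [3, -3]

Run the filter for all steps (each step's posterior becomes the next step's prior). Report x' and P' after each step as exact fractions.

step 0: x' = [2335/951, 5521/951, 3377/951], P' = [4466/951 6350/951 4324/951; 6350/951 10691/951 7522/951; 4324/951 7522/951 5672/951]
step 1: x' = [-7940168/1959967, -12636281/1959967, -7045631/1959967], P' = [24806612/1959967 35155164/1959967 23487440/1959967; 35155164/1959967 52930719/1959967 35796942/1959967; 23487440/1959967 35796942/1959967 24966224/1959967]
step 2: x' = [-4523550/6094103, 157862425/109693854, 100379497/54846927], P' = [6774396030/505810549 9514299842/505810549 6345128920/505810549; 9514299842/505810549 127409929954/4552294941 85971885386/4552294941; 6345128920/505810549 85971885386/4552294941 59768884432/4552294941]

step 0: x̄ = F·x = [1, 7, 3]
step 0: P̄ = F·P·Fᵀ + Q = [14 2 12; 2 21 14; 12 14 25]
step 0: y = z − H·x̄ = [4, 6]
step 0: S = H·P̄·Hᵀ + R = [145 111; 111 144]
step 0: K = P̄·Hᵀ·S⁻¹ = [68/951 556/2853; 296/951 -1160/2853; 493/951 -724/2853]
step 0: x' = x̄ + K·y = [2335/951, 5521/951, 3377/951]
step 0: P' = (I − K·H)·P̄ = [4466/951 6350/951 4324/951; 6350/951 10691/951 7522/951; 4324/951 7522/951 5672/951]
step 1: x̄ = F·x = [-10000/951, -9749/951, -3617/317]
step 1: P̄ = F·P·Fᵀ + Q = [41468/951 28432/951 11364/317; 28432/951 31145/951 9484/317; 11364/317 9484/317 11542/317]
step 1: y = z − H·x̄ = [15908/951, 12304/951]
step 1: S = H·P̄·Hᵀ + R = [98594/951 91666/951; 91666/951 123035/951]
step 1: K = P̄·Hᵀ·S⁻¹ = [37998/1959967 930112/1959967; 382347/1959967 81944/1959967; 826197/1959967 115740/1959967]
step 1: x' = x̄ + K·y = [-7940168/1959967, -12636281/1959967, -7045631/1959967]
step 1: P' = (I − K·H)·P̄ = [24806612/1959967 35155164/1959967 23487440/1959967; 35155164/1959967 52930719/1959967 35796942/1959967; 23487440/1959967 35796942/1959967 24966224/1959967]
step 2: x̄ = F·x = [26167099/1959967, 16437857/1959967, 22923044/1959967]
step 2: P̄ = F·P·Fᵀ + Q = [215873654/1959967 137295420/1959967 173914380/1959967; 137295420/1959967 109792145/1959967 120274384/1959967; 173914380/1959967 120274384/1959967 153291452/1959967]
step 2: y = z − H·x̄ = [-30013517/1959967, -48261429/1959967]
step 2: S = H·P̄·Hᵀ + R = [383338908/1959967 431152464/1959967; 431152464/1959967 578031173/1959967]
step 2: K = P̄·Hᵀ·S⁻¹ = [20443/6094103 288440432/505810549; 18649375/109693854 267713626/1517431647; 22177357/54846927 226381580/1517431647]
step 2: x' = x̄ + K·y = [-4523550/6094103, 157862425/109693854, 100379497/54846927]
step 2: P' = (I − K·H)·P̄ = [6774396030/505810549 9514299842/505810549 6345128920/505810549; 9514299842/505810549 127409929954/4552294941 85971885386/4552294941; 6345128920/505810549 85971885386/4552294941 59768884432/4552294941]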